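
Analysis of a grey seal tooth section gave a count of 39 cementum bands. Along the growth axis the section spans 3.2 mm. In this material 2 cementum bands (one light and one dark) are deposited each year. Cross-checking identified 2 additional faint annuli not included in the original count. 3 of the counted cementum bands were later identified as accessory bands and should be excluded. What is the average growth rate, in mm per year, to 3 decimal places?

Correcting the raw count gives 39 − 3 + 2 = 38 true cementum bands.
38 cementum bands at 2 per year is 38 / 2 = 19 years.
3.2 mm over 19 years gives 3.2 / 19 ≈ 0.168 mm per year.

0.168 mm per year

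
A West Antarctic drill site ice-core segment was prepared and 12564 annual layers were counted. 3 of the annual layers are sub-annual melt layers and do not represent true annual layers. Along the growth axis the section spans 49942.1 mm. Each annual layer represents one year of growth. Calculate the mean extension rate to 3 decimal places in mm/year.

3.976 mm/year

Correcting the raw count gives 12564 − 3 = 12561 true annual layers.
49942.1 mm over 12561 years gives 49942.1 / 12561 ≈ 3.976 mm/year.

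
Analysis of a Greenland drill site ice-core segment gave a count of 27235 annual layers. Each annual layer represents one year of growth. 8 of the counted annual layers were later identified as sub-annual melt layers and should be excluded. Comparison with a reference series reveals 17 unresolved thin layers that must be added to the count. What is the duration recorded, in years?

Adjusted count: 27235 − 8 + 17 = 27244 annual layers.
With a one-to-one annual layer periodicity this is 27244 years.

27244 years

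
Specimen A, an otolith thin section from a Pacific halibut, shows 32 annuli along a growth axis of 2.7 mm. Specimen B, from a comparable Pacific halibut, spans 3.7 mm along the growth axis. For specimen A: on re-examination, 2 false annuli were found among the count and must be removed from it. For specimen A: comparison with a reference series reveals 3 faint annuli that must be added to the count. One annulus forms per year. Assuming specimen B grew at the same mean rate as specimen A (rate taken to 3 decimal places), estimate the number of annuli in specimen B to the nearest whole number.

Specimen A: adjusted count: 32 − 2 + 3 = 33 annuli.
A: Extension rate ≈ 2.7 / 33 = 0.082 mm/year.
Specimen B: 3.7 mm / 0.082 mm per year = 45.12 years ≈ 45 annuli.

45 annuli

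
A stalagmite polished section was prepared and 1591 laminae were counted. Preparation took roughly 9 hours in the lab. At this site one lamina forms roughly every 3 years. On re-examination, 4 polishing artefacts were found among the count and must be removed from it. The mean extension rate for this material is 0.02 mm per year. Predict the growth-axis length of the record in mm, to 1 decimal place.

95.2 mm

Adjusted count: 1591 − 4 = 1587 laminae.
At 3 years per lamina, 1587 × 3 = 4761 years.
Length ≈ 0.02 × 4761 = 95.2 mm.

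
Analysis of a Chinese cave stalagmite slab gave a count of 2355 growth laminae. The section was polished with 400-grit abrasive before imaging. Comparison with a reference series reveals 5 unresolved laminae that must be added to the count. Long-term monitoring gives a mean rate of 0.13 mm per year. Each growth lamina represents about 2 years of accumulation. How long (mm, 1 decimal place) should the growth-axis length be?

613.6 mm

Adjusted count: 2355 + 5 = 2360 growth laminae.
Multiplying by 2 years per growth lamina: 2360 × 2 = 4720 years.
Predicted length = 0.13 mm/year × 4720 years = 613.6 mm.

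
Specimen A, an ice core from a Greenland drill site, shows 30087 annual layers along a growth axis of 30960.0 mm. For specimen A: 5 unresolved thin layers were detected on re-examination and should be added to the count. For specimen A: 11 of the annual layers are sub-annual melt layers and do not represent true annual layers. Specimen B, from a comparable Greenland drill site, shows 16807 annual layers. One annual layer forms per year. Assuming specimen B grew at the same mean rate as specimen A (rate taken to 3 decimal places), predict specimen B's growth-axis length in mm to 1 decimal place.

Specimen A: true annual layer count = 30087 − 11 + 5 = 30081.
A: Extension rate ≈ 30960.0 / 30081 = 1.029 mm/year.
Length of B = 1.029 × 16807 = 17294.4 mm.

17294.4 mm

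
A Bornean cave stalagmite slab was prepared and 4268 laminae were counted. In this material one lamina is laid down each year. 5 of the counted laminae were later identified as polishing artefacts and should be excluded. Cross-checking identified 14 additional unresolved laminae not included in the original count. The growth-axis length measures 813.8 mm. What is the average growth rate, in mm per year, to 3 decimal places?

Correcting the raw count gives 4268 − 5 + 14 = 4277 true laminae.
Mean rate = 813.8 mm / 4277 years ≈ 0.190 mm per year.

0.190 mm per year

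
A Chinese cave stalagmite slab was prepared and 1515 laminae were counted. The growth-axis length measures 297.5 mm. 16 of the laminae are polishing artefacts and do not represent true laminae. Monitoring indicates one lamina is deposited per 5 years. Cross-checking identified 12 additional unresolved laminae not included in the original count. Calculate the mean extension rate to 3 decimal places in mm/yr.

0.039 mm/yr

Adjusted count: 1515 − 16 + 12 = 1511 laminae.
1511 laminae at 5 years each span 1511 × 5 = 7555 years.
297.5 mm over 7555 years gives 297.5 / 7555 ≈ 0.039 mm/yr.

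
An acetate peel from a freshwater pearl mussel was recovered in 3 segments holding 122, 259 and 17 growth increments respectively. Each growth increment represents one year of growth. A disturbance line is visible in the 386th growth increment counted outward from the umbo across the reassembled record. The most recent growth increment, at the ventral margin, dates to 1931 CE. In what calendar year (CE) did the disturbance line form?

1919 CE

Total growth increments = 122 + 259 + 17 = 398.
398 − 386 = 12 growth increments lie beyond the disturbance line toward the ventral margin.
Counting back 12 years from 1931 CE places the disturbance line in 1931 − 12 = 1919 CE.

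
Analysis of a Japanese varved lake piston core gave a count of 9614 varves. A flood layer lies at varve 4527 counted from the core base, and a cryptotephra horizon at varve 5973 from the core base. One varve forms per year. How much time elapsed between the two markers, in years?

5973 − 4527 = 1446 varves lie between the two events.
That is 1446 years at one varve per year.

1446 years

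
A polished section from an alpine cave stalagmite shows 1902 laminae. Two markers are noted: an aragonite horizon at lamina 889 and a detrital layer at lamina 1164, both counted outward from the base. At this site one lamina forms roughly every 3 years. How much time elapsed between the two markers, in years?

1164 − 889 = 275 laminae lie between the two events.
At 3 years per lamina, 275 × 3 = 825 years.

825 years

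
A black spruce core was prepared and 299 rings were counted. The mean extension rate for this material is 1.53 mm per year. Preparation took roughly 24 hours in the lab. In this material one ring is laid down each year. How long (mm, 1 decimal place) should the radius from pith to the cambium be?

The record spans 299 years at 1.53 mm per year.
Length ≈ 1.53 × 299 = 457.5 mm.

457.5 mm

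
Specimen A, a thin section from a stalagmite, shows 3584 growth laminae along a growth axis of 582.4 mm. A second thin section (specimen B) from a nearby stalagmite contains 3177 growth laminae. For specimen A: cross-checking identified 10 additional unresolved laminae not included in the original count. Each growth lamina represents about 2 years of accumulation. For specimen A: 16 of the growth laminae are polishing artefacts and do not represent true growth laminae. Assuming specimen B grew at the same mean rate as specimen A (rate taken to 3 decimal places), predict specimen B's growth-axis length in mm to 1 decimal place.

Specimen A: correcting the raw count gives 3584 − 16 + 10 = 3578 true growth laminae.
Specimen A: at 2 years per growth lamina, 3578 × 2 = 7156 years.
A: Mean rate = 582.4 mm / 7156 years ≈ 0.081 mm/yr.
Specimen B: 3177 growth laminae at 2 years each span 3177 × 2 = 6354 years. For B, 0.081 mm/year × 6354 years = 514.7 mm.

514.7 mm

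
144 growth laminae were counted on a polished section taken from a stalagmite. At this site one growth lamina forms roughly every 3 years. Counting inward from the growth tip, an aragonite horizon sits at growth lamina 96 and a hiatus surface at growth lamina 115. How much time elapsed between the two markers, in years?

115 − 96 = 19 growth laminae lie between the two events.
19 growth laminae at 3 years each span 19 × 3 = 57 years.

57 years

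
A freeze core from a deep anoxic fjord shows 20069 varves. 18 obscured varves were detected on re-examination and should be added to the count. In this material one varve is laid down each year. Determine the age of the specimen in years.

True varve count = 20069 + 18 = 20087.
With a one-to-one varve periodicity this is 20087 years.

20087 yr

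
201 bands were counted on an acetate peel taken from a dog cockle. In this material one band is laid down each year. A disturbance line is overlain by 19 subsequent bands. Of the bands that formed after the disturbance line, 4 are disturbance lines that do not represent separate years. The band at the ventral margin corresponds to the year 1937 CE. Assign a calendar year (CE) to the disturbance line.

1922 CE

19 bands formed after the disturbance line.
Excluding 4 false bands: 19 − 4 = 15.
1937 − 15 = 1922 CE.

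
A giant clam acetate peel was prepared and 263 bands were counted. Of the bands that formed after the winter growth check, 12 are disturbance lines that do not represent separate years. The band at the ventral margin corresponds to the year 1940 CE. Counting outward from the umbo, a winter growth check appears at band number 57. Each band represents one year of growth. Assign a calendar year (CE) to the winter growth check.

263 − 57 = 206 bands lie beyond the winter growth check toward the ventral margin.
Excluding 12 false bands: 206 − 12 = 194.
Counting back 194 years from 1940 CE places the winter growth check in 1940 − 194 = 1746 CE.

1746 CE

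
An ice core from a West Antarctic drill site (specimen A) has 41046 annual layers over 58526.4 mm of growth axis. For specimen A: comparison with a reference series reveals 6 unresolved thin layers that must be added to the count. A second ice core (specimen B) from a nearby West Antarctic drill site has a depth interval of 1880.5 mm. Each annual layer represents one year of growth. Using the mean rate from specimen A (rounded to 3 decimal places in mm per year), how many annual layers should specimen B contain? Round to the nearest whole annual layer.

1319 annual layers

Specimen A: true annual layer count = 41046 + 6 = 41052.
A: Mean rate = 58526.4 mm / 41052 years ≈ 1.426 mm/year.
Specimen B: 1880.5 mm / 1.426 mm per year = 1318.72 years ≈ 1319 annual layers.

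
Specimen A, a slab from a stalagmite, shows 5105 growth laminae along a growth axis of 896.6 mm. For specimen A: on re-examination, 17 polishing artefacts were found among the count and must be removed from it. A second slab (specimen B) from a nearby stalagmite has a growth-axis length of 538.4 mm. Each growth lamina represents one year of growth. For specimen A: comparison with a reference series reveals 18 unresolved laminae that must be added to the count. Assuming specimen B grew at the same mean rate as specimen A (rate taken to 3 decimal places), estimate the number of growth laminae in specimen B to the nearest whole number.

Specimen A: correcting the raw count gives 5105 − 17 + 18 = 5106 true growth laminae.
A: Extension rate ≈ 896.6 / 5106 = 0.176 mm per year.
For B, 538.4 / 0.176 = 3059.09 years ≈ 3059 growth laminae.

3059 growth laminae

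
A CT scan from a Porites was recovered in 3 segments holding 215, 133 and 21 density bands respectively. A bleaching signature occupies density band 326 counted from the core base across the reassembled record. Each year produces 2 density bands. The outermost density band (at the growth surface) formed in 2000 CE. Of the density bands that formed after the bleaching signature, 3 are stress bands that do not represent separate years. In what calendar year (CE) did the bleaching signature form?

Total density bands = 215 + 133 + 21 = 369.
Between density band 326 and the growth surface there are 369 − 326 = 43 density bands.
Removing the 3 false density bands leaves 43 − 3 = 40 true density bands beyond the bleaching signature.
40 density bands at 2 per year is 40 / 2 = 20 years.
2000 − 20 = 1980 CE.

1980 CE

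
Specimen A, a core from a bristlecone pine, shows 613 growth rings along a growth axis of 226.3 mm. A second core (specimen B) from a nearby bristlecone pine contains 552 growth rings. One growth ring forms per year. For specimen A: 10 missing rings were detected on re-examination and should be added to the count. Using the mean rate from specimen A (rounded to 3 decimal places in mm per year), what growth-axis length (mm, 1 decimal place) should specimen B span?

Specimen A: adjusted count: 613 + 10 = 623 growth rings.
A: Mean rate = 226.3 mm / 623 years ≈ 0.363 mm per year.
B's length ≈ 0.363 × 552 = 200.4 mm.

200.4 mm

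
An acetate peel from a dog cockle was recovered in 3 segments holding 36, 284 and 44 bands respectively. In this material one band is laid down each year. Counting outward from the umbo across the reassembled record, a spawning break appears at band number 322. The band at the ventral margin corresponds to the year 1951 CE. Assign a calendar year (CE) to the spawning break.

1909 CE

Total bands = 36 + 284 + 44 = 364.
Between band 322 and the ventral margin there are 364 − 322 = 42 bands.
The band at the ventral margin is 1951 CE, so the spawning break dates to 1951 − 42 = 1909 CE.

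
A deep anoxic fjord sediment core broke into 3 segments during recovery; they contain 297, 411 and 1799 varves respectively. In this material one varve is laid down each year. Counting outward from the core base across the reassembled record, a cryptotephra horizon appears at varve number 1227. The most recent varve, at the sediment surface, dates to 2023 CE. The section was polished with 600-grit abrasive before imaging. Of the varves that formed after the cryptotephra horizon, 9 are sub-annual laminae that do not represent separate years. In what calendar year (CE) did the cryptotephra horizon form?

Total varves = 297 + 411 + 1799 = 2507.
Between varve 1227 and the sediment surface there are 2507 − 1227 = 1280 varves.
1280 − 9 false = 1271 true varves after the cryptotephra horizon.
Counting back 1271 years from 2023 CE places the cryptotephra horizon in 2023 − 1271 = 752 CE.

752 CE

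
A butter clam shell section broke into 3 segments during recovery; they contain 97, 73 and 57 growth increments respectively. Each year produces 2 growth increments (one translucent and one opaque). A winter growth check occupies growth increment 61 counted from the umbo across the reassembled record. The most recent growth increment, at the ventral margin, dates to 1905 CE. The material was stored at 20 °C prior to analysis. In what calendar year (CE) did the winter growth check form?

1822 CE

Total growth increments = 97 + 73 + 57 = 227.
Between growth increment 61 and the ventral margin there are 227 − 61 = 166 growth increments.
Dividing by 2 growth increments per year: 166 / 2 = 83 years.
1905 − 83 = 1822 CE.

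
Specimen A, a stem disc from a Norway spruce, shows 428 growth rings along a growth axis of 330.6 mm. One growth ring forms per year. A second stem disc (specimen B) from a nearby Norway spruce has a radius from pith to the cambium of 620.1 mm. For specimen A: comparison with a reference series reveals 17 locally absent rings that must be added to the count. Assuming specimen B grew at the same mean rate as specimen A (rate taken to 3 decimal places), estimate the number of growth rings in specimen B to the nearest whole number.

835 growth rings

Specimen A: adjusted count: 428 + 17 = 445 growth rings.
A: Mean rate = 330.6 mm / 445 years ≈ 0.743 mm/yr.
For B, 620.1 / 0.743 = 834.59 years ≈ 835 growth rings.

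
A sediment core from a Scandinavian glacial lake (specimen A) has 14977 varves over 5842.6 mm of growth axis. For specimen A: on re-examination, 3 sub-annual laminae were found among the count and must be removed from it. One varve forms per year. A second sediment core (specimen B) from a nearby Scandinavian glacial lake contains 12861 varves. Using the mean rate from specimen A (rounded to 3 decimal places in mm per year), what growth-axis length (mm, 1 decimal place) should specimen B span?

Specimen A: correcting the raw count gives 14977 − 3 = 14974 true varves.
A: Mean rate = 5842.6 mm / 14974 years ≈ 0.390 mm per year.
Length of B = 0.390 × 12861 = 5015.8 mm.

5015.8 mm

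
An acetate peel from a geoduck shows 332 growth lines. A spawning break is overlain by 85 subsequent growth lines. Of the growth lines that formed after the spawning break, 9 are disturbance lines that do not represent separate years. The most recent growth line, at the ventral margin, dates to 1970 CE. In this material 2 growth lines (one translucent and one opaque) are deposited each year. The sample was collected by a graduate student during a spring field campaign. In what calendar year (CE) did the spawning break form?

1932 CE

There are 85 growth lines younger than the spawning break.
Removing the 9 false growth lines leaves 85 − 9 = 76 true growth lines beyond the spawning break.
76 growth lines at 2 per year is 76 / 2 = 38 years.
1970 − 38 = 1932 CE.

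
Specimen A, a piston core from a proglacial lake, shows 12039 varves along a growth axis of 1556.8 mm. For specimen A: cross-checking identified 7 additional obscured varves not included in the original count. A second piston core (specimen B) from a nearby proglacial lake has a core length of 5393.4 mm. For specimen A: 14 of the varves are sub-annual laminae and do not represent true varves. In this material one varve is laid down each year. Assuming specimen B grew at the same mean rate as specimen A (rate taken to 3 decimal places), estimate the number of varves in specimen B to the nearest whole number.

Specimen A: true varve count = 12039 − 14 + 7 = 12032.
A: Extension rate ≈ 1556.8 / 12032 = 0.129 mm per year.
Specimen B: 5393.4 mm / 0.129 mm per year = 41809.30 years ≈ 41809 varves.

41809 varves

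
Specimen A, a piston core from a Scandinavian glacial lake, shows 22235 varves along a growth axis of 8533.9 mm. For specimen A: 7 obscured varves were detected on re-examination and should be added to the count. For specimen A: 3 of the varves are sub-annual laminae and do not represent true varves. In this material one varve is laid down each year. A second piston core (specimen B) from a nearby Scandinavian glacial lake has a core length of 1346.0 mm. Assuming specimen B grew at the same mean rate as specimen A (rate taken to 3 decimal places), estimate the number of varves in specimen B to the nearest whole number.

3505 varves

Specimen A: true varve count = 22235 − 3 + 7 = 22239.
A: Mean rate = 8533.9 mm / 22239 years ≈ 0.384 mm per year.
For B, 1346.0 / 0.384 = 3505.21 years ≈ 3505 varves.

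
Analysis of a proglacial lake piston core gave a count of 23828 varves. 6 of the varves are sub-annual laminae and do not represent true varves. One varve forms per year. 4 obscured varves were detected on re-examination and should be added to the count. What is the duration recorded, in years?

Correcting the raw count gives 23828 − 6 + 4 = 23826 true varves.
At one varve per year, that is 23826 years.

23826 years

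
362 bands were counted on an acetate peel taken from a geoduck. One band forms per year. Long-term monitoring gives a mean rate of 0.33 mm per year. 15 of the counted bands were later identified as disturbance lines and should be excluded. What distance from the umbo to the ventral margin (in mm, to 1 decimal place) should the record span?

114.5 mm

Adjusted count: 362 − 15 = 347 bands.
347 years at 0.33 mm/year gives 0.33 × 347 = 114.5 mm.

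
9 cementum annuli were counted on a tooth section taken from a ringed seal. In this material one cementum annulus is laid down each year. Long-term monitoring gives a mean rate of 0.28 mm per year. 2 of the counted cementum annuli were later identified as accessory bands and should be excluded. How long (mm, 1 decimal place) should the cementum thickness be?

2.0 mm

Adjusted count: 9 − 2 = 7 cementum annuli.
Length ≈ 0.28 × 7 = 2.0 mm.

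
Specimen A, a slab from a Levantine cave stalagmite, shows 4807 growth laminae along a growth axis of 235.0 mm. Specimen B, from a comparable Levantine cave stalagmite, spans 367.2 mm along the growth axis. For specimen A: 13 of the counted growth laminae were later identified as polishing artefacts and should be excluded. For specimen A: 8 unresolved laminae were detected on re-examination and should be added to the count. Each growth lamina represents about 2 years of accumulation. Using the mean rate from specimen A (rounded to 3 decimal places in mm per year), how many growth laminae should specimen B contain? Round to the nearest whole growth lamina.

Specimen A: after corrections the count is 4807 − 13 + 8 = 4802 growth laminae.
Specimen A: multiplying by 2 years per growth lamina: 4802 × 2 = 9604 years.
A: Mean rate = 235.0 mm / 9604 years ≈ 0.024 mm per year.
Specimen B: 367.2 mm / 0.024 mm per year = 15300.00 years; at 2 years per growth lamina that is 15300.00 / 2 ≈ 7650 growth laminae.

7650 growth laminae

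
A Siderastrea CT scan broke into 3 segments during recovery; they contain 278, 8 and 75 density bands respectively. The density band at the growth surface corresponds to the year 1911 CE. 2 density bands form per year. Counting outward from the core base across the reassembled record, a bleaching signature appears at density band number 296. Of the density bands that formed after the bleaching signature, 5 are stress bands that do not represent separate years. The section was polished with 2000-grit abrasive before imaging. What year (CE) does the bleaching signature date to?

1881 CE

Total density bands = 278 + 8 + 75 = 361.
The bleaching signature sits at density band 296 from the core base, so 361 − 296 = 65 density bands formed after it.
Removing the 5 false density bands leaves 65 − 5 = 60 true density bands beyond the bleaching signature.
60 density bands at 2 per year is 60 / 2 = 30 years.
The density band at the growth surface is 1911 CE, so the bleaching signature dates to 1911 − 30 = 1881 CE.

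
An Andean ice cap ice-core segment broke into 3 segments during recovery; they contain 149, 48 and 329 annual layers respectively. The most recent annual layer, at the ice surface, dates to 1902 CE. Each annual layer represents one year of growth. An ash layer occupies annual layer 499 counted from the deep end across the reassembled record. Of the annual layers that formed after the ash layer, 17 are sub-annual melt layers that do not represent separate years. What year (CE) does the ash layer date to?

1892 CE

Total annual layers = 149 + 48 + 329 = 526.
Between annual layer 499 and the ice surface there are 526 − 499 = 27 annual layers.
Excluding 17 false annual layers: 27 − 17 = 10.
Counting back 10 years from 1902 CE places the ash layer in 1902 − 10 = 1892 CE.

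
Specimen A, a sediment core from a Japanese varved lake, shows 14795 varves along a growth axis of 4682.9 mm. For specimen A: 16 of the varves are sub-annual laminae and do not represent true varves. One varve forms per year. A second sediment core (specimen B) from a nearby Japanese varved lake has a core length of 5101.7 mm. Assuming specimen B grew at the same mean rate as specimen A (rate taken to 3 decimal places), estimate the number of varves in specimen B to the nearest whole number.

Specimen A: true varve count = 14795 − 16 = 14779.
A: Mean rate = 4682.9 mm / 14779 years ≈ 0.317 mm/yr.
For B, 5101.7 / 0.317 = 16093.69 years ≈ 16094 varves.

16094 varves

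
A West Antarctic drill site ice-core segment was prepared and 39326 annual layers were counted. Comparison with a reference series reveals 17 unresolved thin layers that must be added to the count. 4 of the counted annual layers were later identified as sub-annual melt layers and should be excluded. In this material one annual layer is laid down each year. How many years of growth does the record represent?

39339 yr

After corrections the count is 39326 − 4 + 17 = 39339 annual layers.
One annual layer per year makes the duration 39339 years.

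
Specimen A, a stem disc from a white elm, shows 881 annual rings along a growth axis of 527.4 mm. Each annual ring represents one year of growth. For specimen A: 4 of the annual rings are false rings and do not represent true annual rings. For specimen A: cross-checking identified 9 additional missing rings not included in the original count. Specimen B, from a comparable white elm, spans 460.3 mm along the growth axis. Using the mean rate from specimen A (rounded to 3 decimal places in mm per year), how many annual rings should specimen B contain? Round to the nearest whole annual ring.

774 annual rings

Specimen A: adjusted count: 881 − 4 + 9 = 886 annual rings.
A: Extension rate ≈ 527.4 / 886 = 0.595 mm/year.
For B, 460.3 / 0.595 = 773.61 years ≈ 774 annual rings.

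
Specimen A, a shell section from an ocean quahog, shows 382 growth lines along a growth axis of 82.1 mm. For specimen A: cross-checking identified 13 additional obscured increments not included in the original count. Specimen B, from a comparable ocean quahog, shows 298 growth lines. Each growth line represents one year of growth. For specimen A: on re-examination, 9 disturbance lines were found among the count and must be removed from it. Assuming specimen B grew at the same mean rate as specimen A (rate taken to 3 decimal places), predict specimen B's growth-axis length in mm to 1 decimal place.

63.5 mm

Specimen A: correcting the raw count gives 382 − 9 + 13 = 386 true growth lines.
A: 82.1 mm over 386 years gives 82.1 / 386 ≈ 0.213 mm per year.
Length of B = 0.213 × 298 = 63.5 mm.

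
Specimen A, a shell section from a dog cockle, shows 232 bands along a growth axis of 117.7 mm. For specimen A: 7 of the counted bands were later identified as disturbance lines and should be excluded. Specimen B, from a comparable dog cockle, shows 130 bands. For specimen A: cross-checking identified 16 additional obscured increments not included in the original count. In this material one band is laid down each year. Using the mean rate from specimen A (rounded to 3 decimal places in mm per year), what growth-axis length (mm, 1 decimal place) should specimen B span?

63.4 mm

Specimen A: correcting the raw count gives 232 − 7 + 16 = 241 true bands.
A: Mean rate = 117.7 mm / 241 years ≈ 0.488 mm/yr.
B's length ≈ 0.488 × 130 = 63.4 mm.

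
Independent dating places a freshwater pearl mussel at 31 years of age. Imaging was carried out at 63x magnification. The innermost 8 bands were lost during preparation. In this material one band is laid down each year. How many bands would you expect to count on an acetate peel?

23 bands

Expected bands over 31 years: 31.
Subtracting the 8 bands not captured gives 31 − 8 = 23 bands in the record.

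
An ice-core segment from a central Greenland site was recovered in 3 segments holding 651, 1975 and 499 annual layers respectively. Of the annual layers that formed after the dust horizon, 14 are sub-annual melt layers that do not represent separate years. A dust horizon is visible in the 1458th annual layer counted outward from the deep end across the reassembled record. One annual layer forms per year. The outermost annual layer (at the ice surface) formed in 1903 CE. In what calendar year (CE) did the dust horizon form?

Total annual layers = 651 + 1975 + 499 = 3125.
Between annual layer 1458 and the ice surface there are 3125 − 1458 = 1667 annual layers.
Excluding 14 false annual layers: 1667 − 14 = 1653.
1903 − 1653 = 250 CE.

250 CE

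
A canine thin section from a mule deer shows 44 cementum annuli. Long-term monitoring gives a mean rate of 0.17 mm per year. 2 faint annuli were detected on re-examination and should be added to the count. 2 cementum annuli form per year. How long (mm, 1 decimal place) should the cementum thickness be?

After corrections the count is 44 + 2 = 46 cementum annuli.
46 cementum annuli at 2 per year is 46 / 2 = 23 years.
Predicted length = 0.17 mm/year × 23 years = 3.9 mm.

3.9 mm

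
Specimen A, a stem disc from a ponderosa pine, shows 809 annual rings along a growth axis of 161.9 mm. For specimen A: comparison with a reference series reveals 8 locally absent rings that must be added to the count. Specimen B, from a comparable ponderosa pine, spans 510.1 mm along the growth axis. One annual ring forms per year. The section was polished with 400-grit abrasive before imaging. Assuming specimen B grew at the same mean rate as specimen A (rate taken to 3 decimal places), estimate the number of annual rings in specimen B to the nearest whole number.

2576 annual rings

Specimen A: after corrections the count is 809 + 8 = 817 annual rings.
A: Mean rate = 161.9 mm / 817 years ≈ 0.198 mm per year.
B spans 510.1 / 0.198 = 2576.26 years ≈ 2576 annual rings.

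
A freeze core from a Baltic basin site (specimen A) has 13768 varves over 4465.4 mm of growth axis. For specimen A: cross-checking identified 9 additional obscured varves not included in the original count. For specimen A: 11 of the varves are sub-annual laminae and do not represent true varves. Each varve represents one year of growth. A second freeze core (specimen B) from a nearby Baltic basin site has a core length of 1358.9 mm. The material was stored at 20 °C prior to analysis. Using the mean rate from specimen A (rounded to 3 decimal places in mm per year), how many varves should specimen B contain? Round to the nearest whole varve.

Specimen A: after corrections the count is 13768 − 11 + 9 = 13766 varves.
A: Extension rate ≈ 4465.4 / 13766 = 0.324 mm/yr.
Specimen B: 1358.9 mm / 0.324 mm per year = 4194.14 years ≈ 4194 varves.

4194 varves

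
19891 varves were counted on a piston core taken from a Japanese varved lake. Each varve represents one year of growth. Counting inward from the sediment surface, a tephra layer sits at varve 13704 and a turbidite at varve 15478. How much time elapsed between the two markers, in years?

1774 years

15478 − 13704 = 1774 varves lie between the two events.
One varve per year makes the interval 1774 years.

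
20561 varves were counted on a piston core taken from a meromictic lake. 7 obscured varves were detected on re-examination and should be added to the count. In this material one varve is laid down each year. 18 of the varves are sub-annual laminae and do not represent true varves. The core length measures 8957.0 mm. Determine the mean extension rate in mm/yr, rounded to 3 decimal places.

True varve count = 20561 − 18 + 7 = 20550.
Mean rate = 8957.0 mm / 20550 years ≈ 0.436 mm/yr.

0.436 mm/yr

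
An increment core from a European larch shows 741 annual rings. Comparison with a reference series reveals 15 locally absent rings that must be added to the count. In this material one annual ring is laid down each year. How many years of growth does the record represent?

756 yr

Correcting the raw count gives 741 + 15 = 756 true annual rings.
At one annual ring per year, that is 756 years.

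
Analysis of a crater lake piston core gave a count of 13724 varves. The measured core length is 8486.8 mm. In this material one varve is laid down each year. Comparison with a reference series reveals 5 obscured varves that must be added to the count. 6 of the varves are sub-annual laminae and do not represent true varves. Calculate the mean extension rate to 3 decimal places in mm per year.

0.618 mm per year

True varve count = 13724 − 6 + 5 = 13723.
Extension rate ≈ 8486.8 / 13723 = 0.618 mm per year.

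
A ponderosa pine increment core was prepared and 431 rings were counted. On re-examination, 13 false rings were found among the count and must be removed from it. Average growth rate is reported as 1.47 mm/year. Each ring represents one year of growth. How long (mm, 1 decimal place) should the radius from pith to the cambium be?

True ring count = 431 − 13 = 418.
Predicted length = 1.47 mm/year × 418 years = 614.5 mm.

614.5 mm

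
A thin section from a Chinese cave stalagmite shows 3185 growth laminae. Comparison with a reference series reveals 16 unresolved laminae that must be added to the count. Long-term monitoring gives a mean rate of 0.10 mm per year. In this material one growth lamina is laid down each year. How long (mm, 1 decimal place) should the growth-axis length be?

True growth lamina count = 3185 + 16 = 3201.
Predicted length = 0.10 mm/year × 3201 years = 320.1 mm.

320.1 mm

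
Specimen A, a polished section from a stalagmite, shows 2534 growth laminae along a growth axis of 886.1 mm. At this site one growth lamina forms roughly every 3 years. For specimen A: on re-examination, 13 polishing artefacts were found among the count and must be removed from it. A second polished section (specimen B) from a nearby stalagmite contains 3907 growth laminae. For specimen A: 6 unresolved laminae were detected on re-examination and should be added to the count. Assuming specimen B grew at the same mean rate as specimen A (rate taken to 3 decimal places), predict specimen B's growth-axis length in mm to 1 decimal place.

1371.4 mm

Specimen A: adjusted count: 2534 − 13 + 6 = 2527 growth laminae.
Specimen A: 2527 growth laminae at 3 years each span 2527 × 3 = 7581 years.
A: Extension rate ≈ 886.1 / 7581 = 0.117 mm/year.
Specimen B: 3907 growth laminae at 3 years each span 3907 × 3 = 11721 years. Length of B = 0.117 × 11721 = 1371.4 mm.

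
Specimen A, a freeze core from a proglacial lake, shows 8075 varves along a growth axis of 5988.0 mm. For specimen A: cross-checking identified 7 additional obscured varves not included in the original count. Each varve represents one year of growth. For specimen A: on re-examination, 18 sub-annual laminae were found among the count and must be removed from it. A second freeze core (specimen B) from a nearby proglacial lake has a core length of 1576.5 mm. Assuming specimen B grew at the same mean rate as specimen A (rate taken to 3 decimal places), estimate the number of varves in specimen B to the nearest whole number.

Specimen A: after corrections the count is 8075 − 18 + 7 = 8064 varves.
A: 5988.0 mm over 8064 years gives 5988.0 / 8064 ≈ 0.743 mm per year.
Specimen B: 1576.5 mm / 0.743 mm per year = 2121.80 years ≈ 2122 varves.

2122 varves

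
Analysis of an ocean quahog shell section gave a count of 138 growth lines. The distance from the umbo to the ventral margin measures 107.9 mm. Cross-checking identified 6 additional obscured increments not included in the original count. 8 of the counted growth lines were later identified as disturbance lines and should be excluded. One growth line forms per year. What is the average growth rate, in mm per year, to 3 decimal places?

0.793 mm per year

True growth line count = 138 − 8 + 6 = 136.
Extension rate ≈ 107.9 / 136 = 0.793 mm per year.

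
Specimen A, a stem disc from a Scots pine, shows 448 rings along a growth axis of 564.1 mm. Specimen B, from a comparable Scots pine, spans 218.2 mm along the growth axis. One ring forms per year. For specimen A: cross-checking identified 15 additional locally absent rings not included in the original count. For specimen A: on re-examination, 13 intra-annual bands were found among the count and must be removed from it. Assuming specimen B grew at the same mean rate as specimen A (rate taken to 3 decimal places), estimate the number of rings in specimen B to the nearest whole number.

Specimen A: true ring count = 448 − 13 + 15 = 450.
A: Mean rate = 564.1 mm / 450 years ≈ 1.254 mm/year.
For B, 218.2 / 1.254 = 174.00 years ≈ 174 rings.

174 rings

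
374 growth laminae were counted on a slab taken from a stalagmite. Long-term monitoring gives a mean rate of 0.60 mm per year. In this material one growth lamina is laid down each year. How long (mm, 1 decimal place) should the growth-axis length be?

224.4 mm

374 years of growth are recorded.
374 years at 0.60 mm/year gives 0.60 × 374 = 224.4 mm.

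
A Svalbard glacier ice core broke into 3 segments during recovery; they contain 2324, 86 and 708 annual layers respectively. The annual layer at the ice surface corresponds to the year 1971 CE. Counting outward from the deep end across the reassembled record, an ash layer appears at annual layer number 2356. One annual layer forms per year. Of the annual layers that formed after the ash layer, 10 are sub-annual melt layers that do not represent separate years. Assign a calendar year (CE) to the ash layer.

Total annual layers = 2324 + 86 + 708 = 3118.
The ash layer sits at annual layer 2356 from the deep end, so 3118 − 2356 = 762 annual layers formed after it.
Excluding 10 false annual layers: 762 − 10 = 752.
The annual layer at the ice surface is 1971 CE, so the ash layer dates to 1971 − 752 = 1219 CE.

1219 CE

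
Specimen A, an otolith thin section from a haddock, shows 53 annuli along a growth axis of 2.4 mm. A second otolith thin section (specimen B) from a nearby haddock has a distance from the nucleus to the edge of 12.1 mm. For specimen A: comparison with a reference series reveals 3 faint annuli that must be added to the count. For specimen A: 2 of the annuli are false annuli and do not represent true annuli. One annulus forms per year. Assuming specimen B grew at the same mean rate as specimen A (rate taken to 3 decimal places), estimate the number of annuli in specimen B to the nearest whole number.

Specimen A: after corrections the count is 53 − 2 + 3 = 54 annuli.
A: 2.4 mm over 54 years gives 2.4 / 54 ≈ 0.044 mm/year.
Specimen B: 12.1 mm / 0.044 mm per year = 275.00 years ≈ 275 annuli.

275 annuli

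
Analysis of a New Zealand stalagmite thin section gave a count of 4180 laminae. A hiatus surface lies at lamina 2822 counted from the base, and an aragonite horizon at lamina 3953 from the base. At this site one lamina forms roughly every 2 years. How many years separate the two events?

2262 years

3953 − 2822 = 1131 laminae lie between the two events.
Multiplying by 2 years per lamina: 1131 × 2 = 2262 years.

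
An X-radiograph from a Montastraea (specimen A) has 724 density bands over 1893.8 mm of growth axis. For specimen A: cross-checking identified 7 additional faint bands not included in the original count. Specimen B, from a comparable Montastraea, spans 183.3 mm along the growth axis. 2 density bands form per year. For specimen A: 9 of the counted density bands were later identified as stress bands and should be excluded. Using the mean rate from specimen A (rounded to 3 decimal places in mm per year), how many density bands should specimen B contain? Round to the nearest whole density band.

70 density bands

Specimen A: adjusted count: 724 − 9 + 7 = 722 density bands.
Specimen A: with 2 density bands per year, 722 / 2 = 361 years.
A: 1893.8 mm over 361 years gives 1893.8 / 361 ≈ 5.246 mm/year.
B spans 183.3 / 5.246 = 34.94 years; at 2 density bands per year that is 34.94 × 2 ≈ 70 density bands.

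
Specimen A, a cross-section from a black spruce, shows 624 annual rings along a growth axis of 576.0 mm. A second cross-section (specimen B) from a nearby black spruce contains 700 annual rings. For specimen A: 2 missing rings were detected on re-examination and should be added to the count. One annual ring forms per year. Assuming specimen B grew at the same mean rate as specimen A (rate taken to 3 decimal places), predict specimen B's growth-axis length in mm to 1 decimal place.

Specimen A: after corrections the count is 624 + 2 = 626 annual rings.
A: Mean rate = 576.0 mm / 626 years ≈ 0.920 mm/yr.
B's length ≈ 0.920 × 700 = 644.0 mm.

644.0 mm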